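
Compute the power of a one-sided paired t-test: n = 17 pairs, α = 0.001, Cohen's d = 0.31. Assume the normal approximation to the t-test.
Power ≈ 0.03

Power calculation (paired t-test, normal approximation):
z_β = d · √n - z_α
z_β = 0.31 · √17 - 3.090
z_β = 0.31 · 4.123 - 3.090
z_β = -1.812

Power = Φ(z_β) = Φ(-1.812) ≈ 0.035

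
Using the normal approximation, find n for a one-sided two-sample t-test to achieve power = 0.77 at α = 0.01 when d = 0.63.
n = 48 per group

Sample size formula (two-sample t-test, normal approximation):
n = 2 · ((z_α + z_β) / d)²

z_α = 2.326 (for α = 0.01, one-sided)
z_β = 0.739 (for power = 0.77)
d = 0.63

n = 2 · ((2.326 + 0.739) / 0.63)²
n = 2 · (4.865)²
n ≈ 47.34
Round up to the next whole number: n = 48 per group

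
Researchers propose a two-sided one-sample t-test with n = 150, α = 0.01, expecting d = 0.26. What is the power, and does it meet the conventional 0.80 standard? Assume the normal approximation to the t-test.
Power ≈ 0.73; the study is underpowered (power < 0.80)

Power calculation (one-sample t-test, normal approximation):
z_β = d · √n - z_{α/2}
z_β = 0.26 · √150 - 2.576
z_β = 0.26 · 12.247 - 2.576
z_β = 0.609

Power = Φ(z_β) = Φ(0.609) ≈ 0.729

Effect size d = 0.26 is small by Cohen's convention (0.2/0.5/0.8).

Threshold: power ≥ 0.80 is conventionally adequate.
Power ≈ 0.73 → the study is underpowered (power < 0.80).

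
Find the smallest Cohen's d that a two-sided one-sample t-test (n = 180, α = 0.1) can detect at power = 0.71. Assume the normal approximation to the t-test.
d ≈ 0.16

Minimum detectable effect (one-sample t-test, normal approximation):
d = (z_{α/2} + z_β) / √n
d = (1.645 + 0.553) / √180
d = 2.198 / 13.416
d ≈ 0.16

By Cohen's convention (0.2 small / 0.5 medium / 0.8 large): very small effect.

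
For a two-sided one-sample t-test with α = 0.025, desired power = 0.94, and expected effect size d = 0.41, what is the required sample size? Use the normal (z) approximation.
n = 86

Sample size formula (one-sample t-test, normal approximation):
n = ((z_{α/2} + z_β) / d)²

z_{α/2} = 2.241 (for α = 0.025, two-sided)
z_β = 1.555 (for power = 0.94)
d = 0.41

n = ((2.241 + 1.555) / 0.41)²
n = (9.259)²
n ≈ 85.73
Round up to the next whole number: n = 86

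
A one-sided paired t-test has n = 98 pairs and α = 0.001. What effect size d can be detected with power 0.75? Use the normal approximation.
d ≈ 0.38

Minimum detectable effect (paired t-test, normal approximation):
d = (z_α + z_β) / √n
d = (3.090 + 0.674) / √98
d = 3.765 / 9.899
d ≈ 0.38

By Cohen's convention (0.2 small / 0.5 medium / 0.8 large): small effect.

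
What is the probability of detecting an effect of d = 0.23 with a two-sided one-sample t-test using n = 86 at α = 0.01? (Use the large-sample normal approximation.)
Power ≈ 0.33

Power calculation (one-sample t-test, normal approximation):
z_β = d · √n - z_{α/2}
z_β = 0.23 · √86 - 2.576
z_β = 0.23 · 9.274 - 2.576
z_β = -0.443

Power = Φ(z_β) = Φ(-0.443) ≈ 0.329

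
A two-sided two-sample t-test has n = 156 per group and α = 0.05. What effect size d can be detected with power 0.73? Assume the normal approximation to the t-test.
d ≈ 0.29

Minimum detectable effect (two-sample t-test, normal approximation):
d = (z_{α/2} + z_β) / √(n/2)
d = (1.960 + 0.613) / √(156/2)
d = 2.573 / 8.832
d ≈ 0.29

By Cohen's convention (0.2 small / 0.5 medium / 0.8 large): small effect.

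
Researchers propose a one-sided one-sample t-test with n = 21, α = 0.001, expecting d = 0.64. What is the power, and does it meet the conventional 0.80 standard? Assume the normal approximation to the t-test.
Power ≈ 0.44; the study is underpowered (power < 0.80)

Power calculation (one-sample t-test, normal approximation):
z_β = d · √n - z_α
z_β = 0.64 · √21 - 3.090
z_β = 0.64 · 4.583 - 3.090
z_β = -0.157

Power = Φ(z_β) = Φ(-0.157) ≈ 0.437

Effect size d = 0.64 is medium by Cohen's convention (0.2/0.5/0.8).

Threshold: power ≥ 0.80 is conventionally adequate.
Power ≈ 0.44 → the study is underpowered (power < 0.80).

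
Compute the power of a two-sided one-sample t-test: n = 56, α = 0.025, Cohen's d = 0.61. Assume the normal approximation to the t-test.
Power ≈ 0.99

Power calculation (one-sample t-test, normal approximation):
z_β = d · √n - z_{α/2}
z_β = 0.61 · √56 - 2.241
z_β = 0.61 · 7.483 - 2.241
z_β = 2.323

Power = Φ(z_β) = Φ(2.323) ≈ 0.990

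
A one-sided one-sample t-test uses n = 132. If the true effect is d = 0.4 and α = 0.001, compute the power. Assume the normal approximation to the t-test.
Power ≈ 0.93

Power calculation (one-sample t-test, normal approximation):
z_β = d · √n - z_α
z_β = 0.4 · √132 - 3.090
z_β = 0.4 · 11.489 - 3.090
z_β = 1.505

Power = Φ(z_β) = Φ(1.505) ≈ 0.934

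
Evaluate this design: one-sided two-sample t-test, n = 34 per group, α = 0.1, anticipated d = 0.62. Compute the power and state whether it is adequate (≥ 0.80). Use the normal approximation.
Power ≈ 0.90; the study is adequately powered (power ≥ 0.80)

Power calculation (two-sample t-test, normal approximation):
z_β = d · √(n/2) - z_α
z_β = 0.62 · √(34/2) - 1.282
z_β = 0.62 · 4.123 - 1.282
z_β = 1.275

Power = Φ(z_β) = Φ(1.275) ≈ 0.899

Effect size d = 0.62 is medium by Cohen's convention (0.2/0.5/0.8).

Threshold: power ≥ 0.80 is conventionally adequate.
Power ≈ 0.90 → the study is adequately powered (power ≥ 0.80).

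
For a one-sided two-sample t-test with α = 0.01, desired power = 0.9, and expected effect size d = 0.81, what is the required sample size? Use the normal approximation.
n = 40 per group

Sample size formula (two-sample t-test, normal approximation):
n = 2 · ((z_α + z_β) / d)²

z_α = 2.326 (for α = 0.01, one-sided)
z_β = 1.282 (for power = 0.9)
d = 0.81

n = 2 · ((2.326 + 1.282) / 0.81)²
n = 2 · (4.454)²
n ≈ 39.68
Round up to the next whole number: n = 40 per group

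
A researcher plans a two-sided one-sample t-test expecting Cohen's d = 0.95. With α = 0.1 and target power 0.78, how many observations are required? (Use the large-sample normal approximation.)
n = 7

Sample size formula (one-sample t-test, normal approximation):
n = ((z_{α/2} + z_β) / d)²

z_{α/2} = 1.645 (for α = 0.1, two-sided)
z_β = 0.772 (for power = 0.78)
d = 0.95

n = ((1.645 + 0.772) / 0.95)²
n = (2.544)²
n ≈ 6.47
Round up to the next whole number: n = 7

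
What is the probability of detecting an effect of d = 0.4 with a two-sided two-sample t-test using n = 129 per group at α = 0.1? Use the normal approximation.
Power ≈ 0.94

Power calculation (two-sample t-test, normal approximation):
z_β = d · √(n/2) - z_{α/2}
z_β = 0.4 · √(129/2) - 1.645
z_β = 0.4 · 8.031 - 1.645
z_β = 1.568

Power = Φ(z_β) = Φ(1.568) ≈ 0.942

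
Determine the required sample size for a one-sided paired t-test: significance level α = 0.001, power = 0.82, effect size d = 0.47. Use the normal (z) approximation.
n = 73 pairs

Sample size formula (paired t-test, normal approximation):
n = ((z_α + z_β) / d)²

z_α = 3.090 (for α = 0.001, one-sided)
z_β = 0.915 (for power = 0.82)
d = 0.47

n = ((3.090 + 0.915) / 0.47)²
n = (8.521)²
n ≈ 72.61
Round up to the next whole number: n = 73 pairs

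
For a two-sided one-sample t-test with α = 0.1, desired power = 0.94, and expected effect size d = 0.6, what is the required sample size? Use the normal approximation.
n = 29

Sample size formula (one-sample t-test, normal approximation):
n = ((z_{α/2} + z_β) / d)²

z_{α/2} = 1.645 (for α = 0.1, two-sided)
z_β = 1.555 (for power = 0.94)
d = 0.6

n = ((1.645 + 1.555) / 0.6)²
n = (5.333)²
n ≈ 28.44
Round up to the next whole number: n = 29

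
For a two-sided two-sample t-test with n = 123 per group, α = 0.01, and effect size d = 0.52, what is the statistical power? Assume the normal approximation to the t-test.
Power ≈ 0.93

Power calculation (two-sample t-test, normal approximation):
z_β = d · √(n/2) - z_{α/2}
z_β = 0.52 · √(123/2) - 2.576
z_β = 0.52 · 7.842 - 2.576
z_β = 1.502

Power = Φ(z_β) = Φ(1.502) ≈ 0.933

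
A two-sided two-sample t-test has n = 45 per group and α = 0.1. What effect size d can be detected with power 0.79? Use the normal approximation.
d ≈ 0.52

Minimum detectable effect (two-sample t-test, normal approximation):
d = (z_{α/2} + z_β) / √(n/2)
d = (1.645 + 0.806) / √(45/2)
d = 2.451 / 4.743
d ≈ 0.52

By Cohen's convention (0.2 small / 0.5 medium / 0.8 large): medium effect.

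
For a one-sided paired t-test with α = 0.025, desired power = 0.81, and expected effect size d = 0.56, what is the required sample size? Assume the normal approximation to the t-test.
n = 26 pairs

Sample size formula (paired t-test, normal approximation):
n = ((z_α + z_β) / d)²

z_α = 1.960 (for α = 0.025, one-sided)
z_β = 0.878 (for power = 0.81)
d = 0.56

n = ((1.960 + 0.878) / 0.56)²
n = (5.068)²
n ≈ 25.68
Round up to the next whole number: n = 26 pairs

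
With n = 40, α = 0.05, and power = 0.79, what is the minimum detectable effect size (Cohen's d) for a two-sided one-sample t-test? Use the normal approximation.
d ≈ 0.44

Minimum detectable effect (one-sample t-test, normal approximation):
d = (z_{α/2} + z_β) / √n
d = (1.960 + 0.806) / √40
d = 2.766 / 6.325
d ≈ 0.44

By Cohen's convention (0.2 small / 0.5 medium / 0.8 large): small effect.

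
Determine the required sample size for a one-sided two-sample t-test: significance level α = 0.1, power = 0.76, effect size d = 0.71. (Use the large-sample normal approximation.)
n = 16 per group

Sample size formula (two-sample t-test, normal approximation):
n = 2 · ((z_α + z_β) / d)²

z_α = 1.282 (for α = 0.1, one-sided)
z_β = 0.706 (for power = 0.76)
d = 0.71

n = 2 · ((1.282 + 0.706) / 0.71)²
n = 2 · (2.800)²
n ≈ 15.68
Round up to the next whole number: n = 16 per group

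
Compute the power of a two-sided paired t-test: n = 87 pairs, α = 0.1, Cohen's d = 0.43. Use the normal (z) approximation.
Power ≈ 0.99

Power calculation (paired t-test, normal approximation):
z_β = d · √n - z_{α/2}
z_β = 0.43 · √87 - 1.645
z_β = 0.43 · 9.327 - 1.645
z_β = 2.366

Power = Φ(z_β) = Φ(2.366) ≈ 0.991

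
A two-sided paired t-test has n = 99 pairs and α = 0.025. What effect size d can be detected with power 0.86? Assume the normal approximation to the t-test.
d ≈ 0.33

Minimum detectable effect (paired t-test, normal approximation):
d = (z_{α/2} + z_β) / √n
d = (2.241 + 1.080) / √99
d = 3.322 / 9.950
d ≈ 0.33

By Cohen's convention (0.2 small / 0.5 medium / 0.8 large): small effect.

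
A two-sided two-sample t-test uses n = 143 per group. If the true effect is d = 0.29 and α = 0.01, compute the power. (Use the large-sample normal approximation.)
Power ≈ 0.45

Power calculation (two-sample t-test, normal approximation):
z_β = d · √(n/2) - z_{α/2}
z_β = 0.29 · √(143/2) - 2.576
z_β = 0.29 · 8.456 - 2.576
z_β = -0.124

Power = Φ(z_β) = Φ(-0.124) ≈ 0.451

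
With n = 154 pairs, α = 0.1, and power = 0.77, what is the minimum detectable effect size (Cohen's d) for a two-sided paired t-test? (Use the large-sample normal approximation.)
d ≈ 0.19

Minimum detectable effect (paired t-test, normal approximation):
d = (z_{α/2} + z_β) / √n
d = (1.645 + 0.739) / √154
d = 2.384 / 12.410
d ≈ 0.19

By Cohen's convention (0.2 small / 0.5 medium / 0.8 large): very small effect.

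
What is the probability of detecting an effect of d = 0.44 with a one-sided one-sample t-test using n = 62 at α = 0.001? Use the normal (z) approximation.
Power ≈ 0.65

Power calculation (one-sample t-test, normal approximation):
z_β = d · √n - z_α
z_β = 0.44 · √62 - 3.090
z_β = 0.44 · 7.874 - 3.090
z_β = 0.374

Power = Φ(z_β) = Φ(0.374) ≈ 0.646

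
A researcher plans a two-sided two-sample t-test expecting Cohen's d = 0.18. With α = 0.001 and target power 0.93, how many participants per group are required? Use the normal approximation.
n = 1403 per group

Sample size formula (two-sample t-test, normal approximation):
n = 2 · ((z_{α/2} + z_β) / d)²

z_{α/2} = 3.291 (for α = 0.001, two-sided)
z_β = 1.476 (for power = 0.93)
d = 0.18

n = 2 · ((3.291 + 1.476) / 0.18)²
n = 2 · (26.483)²
n ≈ 1402.70
Round up to the next whole number: n = 1403 per group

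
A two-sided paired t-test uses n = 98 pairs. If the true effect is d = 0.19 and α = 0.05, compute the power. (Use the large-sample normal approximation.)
Power ≈ 0.47

Power calculation (paired t-test, normal approximation):
z_β = d · √n - z_{α/2}
z_β = 0.19 · √98 - 1.960
z_β = 0.19 · 9.899 - 1.960
z_β = -0.079

Power = Φ(z_β) = Φ(-0.079) ≈ 0.468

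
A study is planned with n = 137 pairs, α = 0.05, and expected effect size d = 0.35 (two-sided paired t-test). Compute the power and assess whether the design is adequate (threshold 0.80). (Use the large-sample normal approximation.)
Power ≈ 0.98; the study is adequately powered (power ≥ 0.80)

Power calculation (paired t-test, normal approximation):
z_β = d · √n - z_{α/2}
z_β = 0.35 · √137 - 1.960
z_β = 0.35 · 11.705 - 1.960
z_β = 2.137

Power = Φ(z_β) = Φ(2.137) ≈ 0.984

Effect size d = 0.35 is small by Cohen's convention (0.2/0.5/0.8).

Threshold: power ≥ 0.80 is conventionally adequate.
Power ≈ 0.98 → the study is adequately powered (power ≥ 0.80).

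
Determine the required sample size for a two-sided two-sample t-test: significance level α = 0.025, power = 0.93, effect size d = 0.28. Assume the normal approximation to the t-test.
n = 353 per group

Sample size formula (two-sample t-test, normal approximation):
n = 2 · ((z_{α/2} + z_β) / d)²

z_{α/2} = 2.241 (for α = 0.025, two-sided)
z_β = 1.476 (for power = 0.93)
d = 0.28

n = 2 · ((2.241 + 1.476) / 0.28)²
n = 2 · (13.275)²
n ≈ 352.45
Round up to the next whole number: n = 353 per group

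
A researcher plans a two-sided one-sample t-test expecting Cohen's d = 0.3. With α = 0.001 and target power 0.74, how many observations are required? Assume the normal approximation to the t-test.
n = 172

Sample size formula (one-sample t-test, normal approximation):
n = ((z_{α/2} + z_β) / d)²

z_{α/2} = 3.291 (for α = 0.001, two-sided)
z_β = 0.643 (for power = 0.74)
d = 0.3

n = ((3.291 + 0.643) / 0.3)²
n = (13.113)²
n ≈ 171.95
Round up to the next whole number: n = 172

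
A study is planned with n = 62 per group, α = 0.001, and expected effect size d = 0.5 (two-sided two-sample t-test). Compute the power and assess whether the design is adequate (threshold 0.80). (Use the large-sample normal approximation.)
Power ≈ 0.31; the study is underpowered (power < 0.80)

Power calculation (two-sample t-test, normal approximation):
z_β = d · √(n/2) - z_{α/2}
z_β = 0.5 · √(62/2) - 3.291
z_β = 0.5 · 5.568 - 3.291
z_β = -0.507

Power = Φ(z_β) = Φ(-0.507) ≈ 0.306

Effect size d = 0.5 is medium by Cohen's convention (0.2/0.5/0.8).

Threshold: power ≥ 0.80 is conventionally adequate.
Power ≈ 0.31 → the study is underpowered (power < 0.80).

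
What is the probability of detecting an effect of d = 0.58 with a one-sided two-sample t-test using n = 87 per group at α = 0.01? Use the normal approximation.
Power ≈ 0.93

Power calculation (two-sample t-test, normal approximation):
z_β = d · √(n/2) - z_α
z_β = 0.58 · √(87/2) - 2.326
z_β = 0.58 · 6.595 - 2.326
z_β = 1.499

Power = Φ(z_β) = Φ(1.499) ≈ 0.933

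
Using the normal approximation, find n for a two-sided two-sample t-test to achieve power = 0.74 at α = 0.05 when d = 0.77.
n = 23 per group

Sample size formula (two-sample t-test, normal approximation):
n = 2 · ((z_{α/2} + z_β) / d)²

z_{α/2} = 1.960 (for α = 0.05, two-sided)
z_β = 0.643 (for power = 0.74)
d = 0.77

n = 2 · ((1.960 + 0.643) / 0.77)²
n = 2 · (3.381)²
n ≈ 22.86
Round up to the next whole number: n = 23 per group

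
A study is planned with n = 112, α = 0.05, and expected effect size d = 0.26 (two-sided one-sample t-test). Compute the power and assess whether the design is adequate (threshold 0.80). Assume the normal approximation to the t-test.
Power ≈ 0.79; the study is underpowered (power < 0.80)

Power calculation (one-sample t-test, normal approximation):
z_β = d · √n - z_{α/2}
z_β = 0.26 · √112 - 1.960
z_β = 0.26 · 10.583 - 1.960
z_β = 0.792

Power = Φ(z_β) = Φ(0.792) ≈ 0.786

Effect size d = 0.26 is small by Cohen's convention (0.2/0.5/0.8).

Threshold: power ≥ 0.80 is conventionally adequate.
Power ≈ 0.79 → the study is underpowered (power < 0.80).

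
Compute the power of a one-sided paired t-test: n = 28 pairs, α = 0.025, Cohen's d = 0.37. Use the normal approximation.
Power ≈ 0.50

Power calculation (paired t-test, normal approximation):
z_β = d · √n - z_α
z_β = 0.37 · √28 - 1.960
z_β = 0.37 · 5.292 - 1.960
z_β = -0.002

Power = Φ(z_β) = Φ(-0.002) ≈ 0.499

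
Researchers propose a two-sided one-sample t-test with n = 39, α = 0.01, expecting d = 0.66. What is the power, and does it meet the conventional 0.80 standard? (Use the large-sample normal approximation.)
Power ≈ 0.94; the study is adequately powered (power ≥ 0.80)

Power calculation (one-sample t-test, normal approximation):
z_β = d · √n - z_{α/2}
z_β = 0.66 · √39 - 2.576
z_β = 0.66 · 6.245 - 2.576
z_β = 1.546

Power = Φ(z_β) = Φ(1.546) ≈ 0.939

Effect size d = 0.66 is medium by Cohen's convention (0.2/0.5/0.8).

Threshold: power ≥ 0.80 is conventionally adequate.
Power ≈ 0.94 → the study is adequately powered (power ≥ 0.80).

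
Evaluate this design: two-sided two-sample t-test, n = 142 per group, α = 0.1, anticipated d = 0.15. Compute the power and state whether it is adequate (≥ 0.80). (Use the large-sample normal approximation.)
Power ≈ 0.35; the study is underpowered (power < 0.80)

Power calculation (two-sample t-test, normal approximation):
z_β = d · √(n/2) - z_{α/2}
z_β = 0.15 · √(142/2) - 1.645
z_β = 0.15 · 8.426 - 1.645
z_β = -0.381

Power = Φ(z_β) = Φ(-0.381) ≈ 0.352

Effect size d = 0.15 is very small by Cohen's convention (0.2/0.5/0.8).

Threshold: power ≥ 0.80 is conventionally adequate.
Power ≈ 0.35 → the study is underpowered (power < 0.80).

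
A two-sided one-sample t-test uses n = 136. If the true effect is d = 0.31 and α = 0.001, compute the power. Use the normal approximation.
Power ≈ 0.63

Power calculation (one-sample t-test, normal approximation):
z_β = d · √n - z_{α/2}
z_β = 0.31 · √136 - 3.291
z_β = 0.31 · 11.662 - 3.291
z_β = 0.325

Power = Φ(z_β) = Φ(0.325) ≈ 0.627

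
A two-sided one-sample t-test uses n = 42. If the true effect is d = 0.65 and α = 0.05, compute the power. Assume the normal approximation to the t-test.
Power ≈ 0.99

Power calculation (one-sample t-test, normal approximation):
z_β = d · √n - z_{α/2}
z_β = 0.65 · √42 - 1.960
z_β = 0.65 · 6.481 - 1.960
z_β = 2.253

Power = Φ(z_β) = Φ(2.253) ≈ 0.988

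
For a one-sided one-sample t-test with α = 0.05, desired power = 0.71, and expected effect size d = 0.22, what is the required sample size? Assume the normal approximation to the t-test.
n = 100

Sample size formula (one-sample t-test, normal approximation):
n = ((z_α + z_β) / d)²

z_α = 1.645 (for α = 0.05, one-sided)
z_β = 0.553 (for power = 0.71)
d = 0.22

n = ((1.645 + 0.553) / 0.22)²
n = (9.991)²
n ≈ 99.82
Round up to the next whole number: n = 100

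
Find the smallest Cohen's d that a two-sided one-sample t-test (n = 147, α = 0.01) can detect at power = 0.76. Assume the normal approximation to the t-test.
d ≈ 0.27

Minimum detectable effect (one-sample t-test, normal approximation):
d = (z_{α/2} + z_β) / √n
d = (2.576 + 0.706) / √147
d = 3.282 / 12.124
d ≈ 0.27

By Cohen's convention (0.2 small / 0.5 medium / 0.8 large): small effect.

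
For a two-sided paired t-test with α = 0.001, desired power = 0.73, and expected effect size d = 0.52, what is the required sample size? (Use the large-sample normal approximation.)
n = 57 pairs

Sample size formula (paired t-test, normal approximation):
n = ((z_{α/2} + z_β) / d)²

z_{α/2} = 3.291 (for α = 0.001, two-sided)
z_β = 0.613 (for power = 0.73)
d = 0.52

n = ((3.291 + 0.613) / 0.52)²
n = (7.508)²
n ≈ 56.37
Round up to the next whole number: n = 57 pairs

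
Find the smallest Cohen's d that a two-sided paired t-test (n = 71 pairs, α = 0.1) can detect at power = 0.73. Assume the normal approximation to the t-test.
d ≈ 0.27

Minimum detectable effect (paired t-test, normal approximation):
d = (z_{α/2} + z_β) / √n
d = (1.645 + 0.613) / √71
d = 2.258 / 8.426
d ≈ 0.27

By Cohen's convention (0.2 small / 0.5 medium / 0.8 large): small effect.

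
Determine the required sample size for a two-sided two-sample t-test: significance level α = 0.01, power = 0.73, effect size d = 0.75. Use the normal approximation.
n = 37 per group

Sample size formula (two-sample t-test, normal approximation):
n = 2 · ((z_{α/2} + z_β) / d)²

z_{α/2} = 2.576 (for α = 0.01, two-sided)
z_β = 0.613 (for power = 0.73)
d = 0.75

n = 2 · ((2.576 + 0.613) / 0.75)²
n = 2 · (4.252)²
n ≈ 36.16
Round up to the next whole number: n = 37 per group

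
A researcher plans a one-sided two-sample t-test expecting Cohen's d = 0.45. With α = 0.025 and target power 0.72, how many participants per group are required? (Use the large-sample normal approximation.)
n = 64 per group

Sample size formula (two-sample t-test, normal approximation):
n = 2 · ((z_α + z_β) / d)²

z_α = 1.960 (for α = 0.025, one-sided)
z_β = 0.583 (for power = 0.72)
d = 0.45

n = 2 · ((1.960 + 0.583) / 0.45)²
n = 2 · (5.651)²
n ≈ 63.87
Round up to the next whole number: n = 64 per group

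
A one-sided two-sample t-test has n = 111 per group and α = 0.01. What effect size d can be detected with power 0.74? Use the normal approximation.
d ≈ 0.40

Minimum detectable effect (two-sample t-test, normal approximation):
d = (z_α + z_β) / √(n/2)
d = (2.326 + 0.643) / √(111/2)
d = 2.970 / 7.450
d ≈ 0.40

By Cohen's convention (0.2 small / 0.5 medium / 0.8 large): small effect.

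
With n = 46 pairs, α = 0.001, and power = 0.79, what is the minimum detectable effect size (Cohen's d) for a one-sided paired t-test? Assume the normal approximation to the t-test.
d ≈ 0.57

Minimum detectable effect (paired t-test, normal approximation):
d = (z_α + z_β) / √n
d = (3.090 + 0.806) / √46
d = 3.897 / 6.782
d ≈ 0.57

By Cohen's convention (0.2 small / 0.5 medium / 0.8 large): medium effect.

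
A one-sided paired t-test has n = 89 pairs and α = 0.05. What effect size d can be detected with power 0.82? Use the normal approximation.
d ≈ 0.27

Minimum detectable effect (paired t-test, normal approximation):
d = (z_α + z_β) / √n
d = (1.645 + 0.915) / √89
d = 2.560 / 9.434
d ≈ 0.27

By Cohen's convention (0.2 small / 0.5 medium / 0.8 large): small effect.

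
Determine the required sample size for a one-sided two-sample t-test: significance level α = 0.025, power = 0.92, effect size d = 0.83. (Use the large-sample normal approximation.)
n = 33 per group

Sample size formula (two-sample t-test, normal approximation):
n = 2 · ((z_α + z_β) / d)²

z_α = 1.960 (for α = 0.025, one-sided)
z_β = 1.405 (for power = 0.92)
d = 0.83

n = 2 · ((1.960 + 1.405) / 0.83)²
n = 2 · (4.054)²
n ≈ 32.87
Round up to the next whole number: n = 33 per group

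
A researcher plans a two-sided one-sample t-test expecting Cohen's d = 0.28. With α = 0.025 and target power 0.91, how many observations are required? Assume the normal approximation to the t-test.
n = 164

Sample size formula (one-sample t-test, normal approximation):
n = ((z_{α/2} + z_β) / d)²

z_{α/2} = 2.241 (for α = 0.025, two-sided)
z_β = 1.341 (for power = 0.91)
d = 0.28

n = ((2.241 + 1.341) / 0.28)²
n = (12.793)²
n ≈ 163.66
Round up to the next whole number: n = 164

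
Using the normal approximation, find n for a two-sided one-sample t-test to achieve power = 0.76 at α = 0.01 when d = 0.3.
n = 120

Sample size formula (one-sample t-test, normal approximation):
n = ((z_{α/2} + z_β) / d)²

z_{α/2} = 2.576 (for α = 0.01, two-sided)
z_β = 0.706 (for power = 0.76)
d = 0.3

n = ((2.576 + 0.706) / 0.3)²
n = (10.940)²
n ≈ 119.68
Round up to the next whole number: n = 120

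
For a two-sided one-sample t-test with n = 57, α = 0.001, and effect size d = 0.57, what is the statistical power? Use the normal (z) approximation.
Power ≈ 0.84

Power calculation (one-sample t-test, normal approximation):
z_β = d · √n - z_{α/2}
z_β = 0.57 · √57 - 3.291
z_β = 0.57 · 7.550 - 3.291
z_β = 1.013

Power = Φ(z_β) = Φ(1.013) ≈ 0.844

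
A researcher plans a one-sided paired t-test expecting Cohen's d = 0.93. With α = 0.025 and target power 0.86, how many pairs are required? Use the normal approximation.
n = 11 pairs

Sample size formula (paired t-test, normal approximation):
n = ((z_α + z_β) / d)²

z_α = 1.960 (for α = 0.025, one-sided)
z_β = 1.080 (for power = 0.86)
d = 0.93

n = ((1.960 + 1.080) / 0.93)²
n = (3.269)²
n ≈ 10.69
Round up to the next whole number: n = 11 pairs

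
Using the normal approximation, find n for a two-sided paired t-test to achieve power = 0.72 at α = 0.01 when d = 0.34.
n = 87 pairs

Sample size formula (paired t-test, normal approximation):
n = ((z_{α/2} + z_β) / d)²

z_{α/2} = 2.576 (for α = 0.01, two-sided)
z_β = 0.583 (for power = 0.72)
d = 0.34

n = ((2.576 + 0.583) / 0.34)²
n = (9.291)²
n ≈ 86.32
Round up to the next whole number: n = 87 pairs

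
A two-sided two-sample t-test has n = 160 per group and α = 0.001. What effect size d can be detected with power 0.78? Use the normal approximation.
d ≈ 0.45

Minimum detectable effect (two-sample t-test, normal approximation):
d = (z_{α/2} + z_β) / √(n/2)
d = (3.291 + 0.772) / √(160/2)
d = 4.063 / 8.944
d ≈ 0.45

By Cohen's convention (0.2 small / 0.5 medium / 0.8 large): small effect.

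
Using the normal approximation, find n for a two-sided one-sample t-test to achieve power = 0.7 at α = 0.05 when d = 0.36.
n = 48

Sample size formula (one-sample t-test, normal approximation):
n = ((z_{α/2} + z_β) / d)²

z_{α/2} = 1.960 (for α = 0.05, two-sided)
z_β = 0.524 (for power = 0.7)
d = 0.36

n = ((1.960 + 0.524) / 0.36)²
n = (6.900)²
n ≈ 47.61
Round up to the next whole number: n = 48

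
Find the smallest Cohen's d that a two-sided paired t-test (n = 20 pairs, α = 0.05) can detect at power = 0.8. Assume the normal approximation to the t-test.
d ≈ 0.63

Minimum detectable effect (paired t-test, normal approximation):
d = (z_{α/2} + z_β) / √n
d = (1.960 + 0.842) / √20
d = 2.802 / 4.472
d ≈ 0.63

By Cohen's convention (0.2 small / 0.5 medium / 0.8 large): medium effect.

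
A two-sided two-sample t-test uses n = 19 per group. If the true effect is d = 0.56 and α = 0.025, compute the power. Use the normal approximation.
Power ≈ 0.30

Power calculation (two-sample t-test, normal approximation):
z_β = d · √(n/2) - z_{α/2}
z_β = 0.56 · √(19/2) - 2.241
z_β = 0.56 · 3.082 - 2.241
z_β = -0.515

Power = Φ(z_β) = Φ(-0.515) ≈ 0.303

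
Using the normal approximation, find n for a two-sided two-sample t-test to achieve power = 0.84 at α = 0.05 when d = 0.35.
n = 143 per group

Sample size formula (two-sample t-test, normal approximation):
n = 2 · ((z_{α/2} + z_β) / d)²

z_{α/2} = 1.960 (for α = 0.05, two-sided)
z_β = 0.994 (for power = 0.84)
d = 0.35

n = 2 · ((1.960 + 0.994) / 0.35)²
n = 2 · (8.440)²
n ≈ 142.47
Round up to the next whole number: n = 143 per group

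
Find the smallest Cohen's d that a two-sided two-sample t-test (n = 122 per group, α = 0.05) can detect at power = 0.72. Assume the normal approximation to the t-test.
d ≈ 0.33

Minimum detectable effect (two-sample t-test, normal approximation):
d = (z_{α/2} + z_β) / √(n/2)
d = (1.960 + 0.583) / √(122/2)
d = 2.543 / 7.810
d ≈ 0.33

By Cohen's convention (0.2 small / 0.5 medium / 0.8 large): small effect.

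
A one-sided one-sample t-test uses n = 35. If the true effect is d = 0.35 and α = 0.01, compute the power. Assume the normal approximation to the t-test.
Power ≈ 0.40

Power calculation (one-sample t-test, normal approximation):
z_β = d · √n - z_α
z_β = 0.35 · √35 - 2.326
z_β = 0.35 · 5.916 - 2.326
z_β = -0.256

Power = Φ(z_β) = Φ(-0.256) ≈ 0.399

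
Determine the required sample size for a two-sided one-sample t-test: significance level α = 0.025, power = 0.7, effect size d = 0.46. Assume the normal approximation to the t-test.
n = 37

Sample size formula (one-sample t-test, normal approximation):
n = ((z_{α/2} + z_β) / d)²

z_{α/2} = 2.241 (for α = 0.025, two-sided)
z_β = 0.524 (for power = 0.7)
d = 0.46

n = ((2.241 + 0.524) / 0.46)²
n = (6.011)²
n ≈ 36.13
Round up to the next whole number: n = 37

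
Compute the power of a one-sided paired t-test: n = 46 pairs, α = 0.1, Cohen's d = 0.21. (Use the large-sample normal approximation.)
Power ≈ 0.56

Power calculation (paired t-test, normal approximation):
z_β = d · √n - z_α
z_β = 0.21 · √46 - 1.282
z_β = 0.21 · 6.782 - 1.282
z_β = 0.143

Power = Φ(z_β) = Φ(0.143) ≈ 0.557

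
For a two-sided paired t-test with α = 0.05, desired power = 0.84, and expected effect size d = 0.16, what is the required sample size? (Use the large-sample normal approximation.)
n = 341 pairs

Sample size formula (paired t-test, normal approximation):
n = ((z_{α/2} + z_β) / d)²

z_{α/2} = 1.960 (for α = 0.05, two-sided)
z_β = 0.994 (for power = 0.84)
d = 0.16

n = ((1.960 + 0.994) / 0.16)²
n = (18.463)²
n ≈ 340.88
Round up to the next whole number: n = 341 pairs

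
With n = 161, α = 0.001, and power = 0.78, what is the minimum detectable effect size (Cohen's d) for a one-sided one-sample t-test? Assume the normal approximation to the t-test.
d ≈ 0.30

Minimum detectable effect (one-sample t-test, normal approximation):
d = (z_α + z_β) / √n
d = (3.090 + 0.772) / √161
d = 3.862 / 12.689
d ≈ 0.30

By Cohen's convention (0.2 small / 0.5 medium / 0.8 large): small effect.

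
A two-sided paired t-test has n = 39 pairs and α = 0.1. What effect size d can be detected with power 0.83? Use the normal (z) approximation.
d ≈ 0.42

Minimum detectable effect (paired t-test, normal approximation):
d = (z_{α/2} + z_β) / √n
d = (1.645 + 0.954) / √39
d = 2.599 / 6.245
d ≈ 0.42

By Cohen's convention (0.2 small / 0.5 medium / 0.8 large): small effect.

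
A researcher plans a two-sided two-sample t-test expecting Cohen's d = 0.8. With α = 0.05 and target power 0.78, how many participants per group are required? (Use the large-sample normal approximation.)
n = 24 per group

Sample size formula (two-sample t-test, normal approximation):
n = 2 · ((z_{α/2} + z_β) / d)²

z_{α/2} = 1.960 (for α = 0.05, two-sided)
z_β = 0.772 (for power = 0.78)
d = 0.8

n = 2 · ((1.960 + 0.772) / 0.8)²
n = 2 · (3.415)²
n ≈ 23.32
Round up to the next whole number: n = 24 per group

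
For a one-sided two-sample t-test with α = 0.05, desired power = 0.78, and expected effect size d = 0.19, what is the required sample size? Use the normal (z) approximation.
n = 324 per group

Sample size formula (two-sample t-test, normal approximation):
n = 2 · ((z_α + z_β) / d)²

z_α = 1.645 (for α = 0.05, one-sided)
z_β = 0.772 (for power = 0.78)
d = 0.19

n = 2 · ((1.645 + 0.772) / 0.19)²
n = 2 · (12.721)²
n ≈ 323.65
Round up to the next whole number: n = 324 per group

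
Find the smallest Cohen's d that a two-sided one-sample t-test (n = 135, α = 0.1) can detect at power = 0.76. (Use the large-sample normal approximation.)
d ≈ 0.20

Minimum detectable effect (one-sample t-test, normal approximation):
d = (z_{α/2} + z_β) / √n
d = (1.645 + 0.706) / √135
d = 2.351 / 11.619
d ≈ 0.20

By Cohen's convention (0.2 small / 0.5 medium / 0.8 large): small effect.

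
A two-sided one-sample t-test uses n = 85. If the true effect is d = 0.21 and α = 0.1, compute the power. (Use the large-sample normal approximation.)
Power ≈ 0.61

Power calculation (one-sample t-test, normal approximation):
z_β = d · √n - z_{α/2}
z_β = 0.21 · √85 - 1.645
z_β = 0.21 · 9.220 - 1.645
z_β = 0.291

Power = Φ(z_β) = Φ(0.291) ≈ 0.615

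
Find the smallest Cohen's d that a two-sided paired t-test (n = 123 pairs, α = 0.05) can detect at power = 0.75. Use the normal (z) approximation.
d ≈ 0.24

Minimum detectable effect (paired t-test, normal approximation):
d = (z_{α/2} + z_β) / √n
d = (1.960 + 0.674) / √123
d = 2.634 / 11.091
d ≈ 0.24

By Cohen's convention (0.2 small / 0.5 medium / 0.8 large): small effect.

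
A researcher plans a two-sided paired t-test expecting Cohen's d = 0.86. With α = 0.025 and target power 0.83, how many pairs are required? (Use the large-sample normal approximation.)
n = 14 pairs

Sample size formula (paired t-test, normal approximation):
n = ((z_{α/2} + z_β) / d)²

z_{α/2} = 2.241 (for α = 0.025, two-sided)
z_β = 0.954 (for power = 0.83)
d = 0.86

n = ((2.241 + 0.954) / 0.86)²
n = (3.715)²
n ≈ 13.80
Round up to the next whole number: n = 14 pairs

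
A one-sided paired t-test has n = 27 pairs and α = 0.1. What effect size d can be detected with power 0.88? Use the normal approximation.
d ≈ 0.47

Minimum detectable effect (paired t-test, normal approximation):
d = (z_α + z_β) / √n
d = (1.282 + 1.175) / √27
d = 2.457 / 5.196
d ≈ 0.47

By Cohen's convention (0.2 small / 0.5 medium / 0.8 large): small effect.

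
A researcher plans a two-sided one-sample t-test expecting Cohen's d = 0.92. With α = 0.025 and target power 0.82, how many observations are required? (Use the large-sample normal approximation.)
n = 12

Sample size formula (one-sample t-test, normal approximation):
n = ((z_{α/2} + z_β) / d)²

z_{α/2} = 2.241 (for α = 0.025, two-sided)
z_β = 0.915 (for power = 0.82)
d = 0.92

n = ((2.241 + 0.915) / 0.92)²
n = (3.430)²
n ≈ 11.76
Round up to the next whole number: n = 12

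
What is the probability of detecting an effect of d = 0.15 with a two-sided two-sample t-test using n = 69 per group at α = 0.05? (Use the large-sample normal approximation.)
Power ≈ 0.14

Power calculation (two-sample t-test, normal approximation):
z_β = d · √(n/2) - z_{α/2}
z_β = 0.15 · √(69/2) - 1.960
z_β = 0.15 · 5.874 - 1.960
z_β = -1.079

Power = Φ(z_β) = Φ(-1.079) ≈ 0.140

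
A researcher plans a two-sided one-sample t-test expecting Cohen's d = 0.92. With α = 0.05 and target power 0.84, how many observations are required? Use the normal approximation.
n = 11

Sample size formula (one-sample t-test, normal approximation):
n = ((z_{α/2} + z_β) / d)²

z_{α/2} = 1.960 (for α = 0.05, two-sided)
z_β = 0.994 (for power = 0.84)
d = 0.92

n = ((1.960 + 0.994) / 0.92)²
n = (3.211)²
n ≈ 10.31
Round up to the next whole number: n = 11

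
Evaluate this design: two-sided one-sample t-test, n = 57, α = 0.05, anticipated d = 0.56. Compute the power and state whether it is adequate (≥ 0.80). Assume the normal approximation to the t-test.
Power ≈ 0.99; the study is adequately powered (power ≥ 0.80)

Power calculation (one-sample t-test, normal approximation):
z_β = d · √n - z_{α/2}
z_β = 0.56 · √57 - 1.960
z_β = 0.56 · 7.550 - 1.960
z_β = 2.268

Power = Φ(z_β) = Φ(2.268) ≈ 0.988

Effect size d = 0.56 is medium by Cohen's convention (0.2/0.5/0.8).

Threshold: power ≥ 0.80 is conventionally adequate.
Power ≈ 0.99 → the study is adequately powered (power ≥ 0.80).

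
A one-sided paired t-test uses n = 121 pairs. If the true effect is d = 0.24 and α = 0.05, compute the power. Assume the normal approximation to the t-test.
Power ≈ 0.84

Power calculation (paired t-test, normal approximation):
z_β = d · √n - z_α
z_β = 0.24 · √121 - 1.645
z_β = 0.24 · 11.000 - 1.645
z_β = 0.995

Power = Φ(z_β) = Φ(0.995) ≈ 0.840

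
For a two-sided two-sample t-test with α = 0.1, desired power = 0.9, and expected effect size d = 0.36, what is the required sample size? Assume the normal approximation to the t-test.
n = 133 per group

Sample size formula (two-sample t-test, normal approximation):
n = 2 · ((z_{α/2} + z_β) / d)²

z_{α/2} = 1.645 (for α = 0.1, two-sided)
z_β = 1.282 (for power = 0.9)
d = 0.36

n = 2 · ((1.645 + 1.282) / 0.36)²
n = 2 · (8.131)²
n ≈ 132.23
Round up to the next whole number: n = 133 per group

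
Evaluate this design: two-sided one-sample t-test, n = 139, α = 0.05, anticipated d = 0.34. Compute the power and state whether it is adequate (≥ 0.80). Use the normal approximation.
Power ≈ 0.98; the study is adequately powered (power ≥ 0.80)

Power calculation (one-sample t-test, normal approximation):
z_β = d · √n - z_{α/2}
z_β = 0.34 · √139 - 1.960
z_β = 0.34 · 11.790 - 1.960
z_β = 2.049

Power = Φ(z_β) = Φ(2.049) ≈ 0.980

Effect size d = 0.34 is small by Cohen's convention (0.2/0.5/0.8).

Threshold: power ≥ 0.80 is conventionally adequate.
Power ≈ 0.98 → the study is adequately powered (power ≥ 0.80).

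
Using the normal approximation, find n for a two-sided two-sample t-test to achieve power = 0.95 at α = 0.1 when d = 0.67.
n = 49 per group

Sample size formula (two-sample t-test, normal approximation):
n = 2 · ((z_{α/2} + z_β) / d)²

z_{α/2} = 1.645 (for α = 0.1, two-sided)
z_β = 1.645 (for power = 0.95)
d = 0.67

n = 2 · ((1.645 + 1.645) / 0.67)²
n = 2 · (4.910)²
n ≈ 48.22
Round up to the next whole number: n = 49 per group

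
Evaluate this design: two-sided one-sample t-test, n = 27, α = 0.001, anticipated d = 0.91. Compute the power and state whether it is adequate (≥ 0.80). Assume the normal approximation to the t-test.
Power ≈ 0.92; the study is adequately powered (power ≥ 0.80)

Power calculation (one-sample t-test, normal approximation):
z_β = d · √n - z_{α/2}
z_β = 0.91 · √27 - 3.291
z_β = 0.91 · 5.196 - 3.291
z_β = 1.438

Power = Φ(z_β) = Φ(1.438) ≈ 0.925

Effect size d = 0.91 is large by Cohen's convention (0.2/0.5/0.8).

Threshold: power ≥ 0.80 is conventionally adequate.
Power ≈ 0.92 → the study is adequately powered (power ≥ 0.80).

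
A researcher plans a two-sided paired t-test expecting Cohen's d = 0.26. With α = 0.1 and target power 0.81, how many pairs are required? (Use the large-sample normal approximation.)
n = 95 pairs

Sample size formula (paired t-test, normal approximation):
n = ((z_{α/2} + z_β) / d)²

z_{α/2} = 1.645 (for α = 0.1, two-sided)
z_β = 0.878 (for power = 0.81)
d = 0.26

n = ((1.645 + 0.878) / 0.26)²
n = (9.704)²
n ≈ 94.17
Round up to the next whole number: n = 95 pairs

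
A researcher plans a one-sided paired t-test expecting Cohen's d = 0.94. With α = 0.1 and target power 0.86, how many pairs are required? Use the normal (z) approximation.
n = 7 pairs

Sample size formula (paired t-test, normal approximation):
n = ((z_α + z_β) / d)²

z_α = 1.282 (for α = 0.1, one-sided)
z_β = 1.080 (for power = 0.86)
d = 0.94

n = ((1.282 + 1.080) / 0.94)²
n = (2.513)²
n ≈ 6.32
Round up to the next whole number: n = 7 pairs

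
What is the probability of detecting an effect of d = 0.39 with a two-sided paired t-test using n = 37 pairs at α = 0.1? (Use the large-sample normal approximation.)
Power ≈ 0.77

Power calculation (paired t-test, normal approximation):
z_β = d · √n - z_{α/2}
z_β = 0.39 · √37 - 1.645
z_β = 0.39 · 6.083 - 1.645
z_β = 0.727

Power = Φ(z_β) = Φ(0.727) ≈ 0.767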